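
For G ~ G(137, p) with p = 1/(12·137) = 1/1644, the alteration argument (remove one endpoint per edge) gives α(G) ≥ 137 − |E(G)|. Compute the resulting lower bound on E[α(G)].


E[|E(G)|] = C(137, 2)·p = 9316 · (1/1644) = 17/3.
E[α(G)] ≥ n − E[|E(G)|] = 137 − 17/3 = 394/3.
Numerically: ≈ 131.333333.
(This is only a lower bound; the true E[α(G)] may be larger.)

E[α(G)] ≥ 394/3 ≈ 131.333333.


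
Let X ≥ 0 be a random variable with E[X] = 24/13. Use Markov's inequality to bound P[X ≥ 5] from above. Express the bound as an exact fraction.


μ = E[X] = 24/13, a = 5.
Markov: P[X ≥ 5] ≤ μ/a = (24/13)/5 = 24/65.
Numerically: ≈ 0.369231.
(Since a = 5 > μ = 1.846154, the bound 24/65 is < 1 and informative.)

P[X ≥ 5] ≤ 24/65 ≈ 0.369231.


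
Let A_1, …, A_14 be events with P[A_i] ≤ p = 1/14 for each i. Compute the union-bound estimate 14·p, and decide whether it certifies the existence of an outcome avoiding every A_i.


Union bound: P[∪_{i=1}^{14} A_i] ≤ Σ_i P[A_i] ≤ 14·p = 14·(1/14) = 1.
Numerically: 1 ≈ 1.000.
Is 1 < 1? NO.
Since the bound 1 is ≥ 1, the union bound is uninformative here; it does NOT by itself certify existence.

14·p = 1 ≈ 1.000; existence NOT certified by the union bound.


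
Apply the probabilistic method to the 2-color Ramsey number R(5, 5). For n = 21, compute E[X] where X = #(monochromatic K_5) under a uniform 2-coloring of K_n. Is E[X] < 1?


E[X] = C(21, 5) · 2^{1 − 10} = 20349 · 2^{−9} = 20349/512.
As a reduced fraction: E[X] = 20349/512 ≈ 39.744.
Is E[X] < 1? NO.
Since E[X] ≥ 1, the first-moment bound is inconclusive at n = 21; it does NOT by itself certify R(5, 5) > 21.

E[X] = 20349/512 ≈ 39.744; E[X] ≥ 1; first-moment method inconclusive here.


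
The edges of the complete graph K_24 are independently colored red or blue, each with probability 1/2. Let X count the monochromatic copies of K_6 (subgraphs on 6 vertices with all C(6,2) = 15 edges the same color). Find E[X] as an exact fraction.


Let X = Σ_S X_S over the C(24, 6) = 134596 subsets S of size 6, where X_S = 1 if the K_6 on S is monochromatic.
For a fixed S, the K_6 on S has C(6, 2) = 15 edges. P[all 15 edges red] = (1/2)^15, and likewise for blue, so P[monochromatic] = 2·(1/2)^15 = 2^{1 − 15} = 1/16384.
By linearity: E[X] = C(24, 6) · 2^{1 − 15} = 134596 · 1/16384 = 33649/4096.
Numerically: E[X] ≈ 8.215.

E[X] = C(24,6)·2^(1−C(6,2)) = 33649/4096 ≈ 8.215.


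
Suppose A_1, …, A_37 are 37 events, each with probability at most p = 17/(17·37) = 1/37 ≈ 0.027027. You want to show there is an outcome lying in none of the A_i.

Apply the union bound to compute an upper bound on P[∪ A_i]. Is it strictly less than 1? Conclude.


Union bound: P[∪_{i=1}^{37} A_i] ≤ Σ_i P[A_i] ≤ 37·p = 37·(1/37) = 1.
Numerically: 1 ≈ 1.000000.
Is 1 < 1? NO.
Since the bound 1 is ≥ 1, the union bound is uninformative here; it does NOT by itself certify existence.

37·p = 1 ≈ 1.000000; existence NOT certified by the union bound.


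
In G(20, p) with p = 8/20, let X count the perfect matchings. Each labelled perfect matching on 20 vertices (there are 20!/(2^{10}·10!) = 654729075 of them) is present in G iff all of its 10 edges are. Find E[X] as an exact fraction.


K_20 has 20!/(2^{10}·10!) = 654729075 labelled perfect matchings.
For each such perfect matching H, let X_H = 1 if all 10 edges of H are present in G. Then P[X_H = 1] = p^{10} = (2/5)^{10} = 1024/9765625.
Summing the indicators: E[X] = Σ_H E[X_H] = 654729075 · p^{10} = 654729075 · 1024/9765625 = 26817702912/390625.
Numerically: E[X] ≈ 68653.3.

E[X] = 654729075 · (2/5)^{10} = 26817702912/390625 ≈ 68653.3.


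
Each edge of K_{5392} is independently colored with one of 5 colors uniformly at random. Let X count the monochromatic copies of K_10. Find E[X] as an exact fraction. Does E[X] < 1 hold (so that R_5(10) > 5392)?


E[X] = C(5392, 10) · 5^{1 − 45} = 5676873040158402483252283957448 · 5^{−44} = 5676873040158402483252283957448/5684341886080801486968994140625.
As a reduced fraction: E[X] = 5676873040158402483252283957448/5684341886080801486968994140625 ≈ 0.999.
Is E[X] < 1? YES.
Since E[X] < 1, there exists a 5-coloring of K_{5392} with no monochromatic K_10; hence R_5(10) > 5392.

E[X] = 5676873040158402483252283957448/5684341886080801486968994140625 ≈ 0.999; E[X] < 1, so R_5(10) > 5392.


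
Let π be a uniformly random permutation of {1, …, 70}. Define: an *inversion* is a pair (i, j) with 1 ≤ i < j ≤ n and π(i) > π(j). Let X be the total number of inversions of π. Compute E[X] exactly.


Write X = Σ X_I over the C(70, 2) = 2415 pairs i < j, with X_I the indicator of one inversion.
There are 2415 indicators.
For each fixed pair i < j, the values π(i) and π(j) are two distinct elements of {1, …, 70} in uniformly random order; by symmetry P[π(i) > π(j)] = 1/2.
By linearity: E[X] = 2415 · (1/2) = C(70, 2) · (1/2) = 2415/2 = 2415/2 ≈ 1207.5000.

E[X] = 2415/2 = 1207.5000.


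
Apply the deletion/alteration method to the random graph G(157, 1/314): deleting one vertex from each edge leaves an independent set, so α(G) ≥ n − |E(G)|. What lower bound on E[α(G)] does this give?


E[|E(G)|] = C(157, 2)·p = 12246 · (1/314) = 39.
E[α(G)] ≥ n − E[|E(G)|] = 157 − 39 = 118.
Numerically: ≈ 118.00000.
(This is only a lower bound; the true E[α(G)] may be larger.)

E[α(G)] ≥ 118 ≈ 118.00000.


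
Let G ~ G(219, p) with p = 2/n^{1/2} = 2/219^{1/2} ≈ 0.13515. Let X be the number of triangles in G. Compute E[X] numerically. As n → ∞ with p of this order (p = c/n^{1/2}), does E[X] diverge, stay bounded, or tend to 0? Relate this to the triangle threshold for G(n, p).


Number of potential triangles: C(219, 3) = 1726669.
Each occurs with probability p³ ≈ (0.13515)³ ≈ 2.4684470e-03.
By linearity: E[X] = C(219, 3)·p³ ≈ 1726669 · 2.4684470e-03 ≈ 4262.19099.
Since α = 1/2 < 1, p = c/n^{1/2} ≫ 1/n is above the triangle threshold p ~ 1/n. Asymptotically E[X] ~ (c³/6)·n^{3(1−α)} = (2³/6)·n^{1.5} → ∞; triangles are abundant w.h.p.

E[X] ≈ 4262.19099; in regime p = Θ(1/n^{1/2}) E[X] diverges (above the triangle threshold p ~ 1/n).


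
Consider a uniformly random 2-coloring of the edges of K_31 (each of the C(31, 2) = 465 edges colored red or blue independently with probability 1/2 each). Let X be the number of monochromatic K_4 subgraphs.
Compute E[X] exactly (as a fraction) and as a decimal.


Let X = Σ_S X_S over the C(31, 4) = 31465 subsets S of size 4, where X_S = 1 if the K_4 on S is monochromatic.
For a fixed S, the K_4 on S has C(4, 2) = 6 edges. P[all 6 edges red] = (1/2)^6, and likewise for blue, so P[monochromatic] = 2·(1/2)^6 = 2^{1 − 6} = 1/32.
By linearity: E[X] = C(31, 4) · 2^{1 − 6} = 31465 · 1/32 = 31465/32.
Numerically: E[X] ≈ 983.2812.

E[X] = C(31,4)·2^(1−C(4,2)) = 31465/32 ≈ 983.2812.


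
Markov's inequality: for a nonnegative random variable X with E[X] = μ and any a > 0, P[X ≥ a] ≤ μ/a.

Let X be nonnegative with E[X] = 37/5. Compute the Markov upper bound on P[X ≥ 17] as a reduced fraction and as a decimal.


μ = E[X] = 37/5, a = 17.
Markov: P[X ≥ 17] ≤ μ/a = (37/5)/17 = 37/85.
Numerically: ≈ 0.435.
(Since a = 17 > μ = 7.400, the bound 37/85 is < 1 and informative.)

P[X ≥ 17] ≤ 37/85 ≈ 0.435.


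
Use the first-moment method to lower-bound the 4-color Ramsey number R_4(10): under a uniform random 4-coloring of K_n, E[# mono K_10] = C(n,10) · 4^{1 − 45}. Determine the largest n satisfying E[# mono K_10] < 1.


We need C(n, 10) · 4^{1 − 45} < 1, i.e. C(n, 10) < 4^{45 − 1} = 309485009821345068724781056.
Check values of n near the boundary:
  n = 2017: C(2017, 10) = 300324964434452596180990448; 300324964434452596180990448 < 309485009821345068724781056? YES
  n = 2018: C(2018, 10) = 301820606687612220663963508; 301820606687612220663963508 < 309485009821345068724781056? YES
  n = 2019: C(2019, 10) = 303322949179835278009229628; 303322949179835278009229628 < 309485009821345068724781056? YES
  n = 2020: C(2020, 10) = 304832018578739931133653656; 304832018578739931133653656 < 309485009821345068724781056? YES
  n = 2021: C(2021, 10) = 306347841644770462864800616; 306347841644770462864800616 < 309485009821345068724781056? YES
  n = 2022: C(2022, 10) = 307870445231474093395937796; 307870445231474093395937796 < 309485009821345068724781056? YES
  n = 2023: C(2023, 10) = 309399856285778485315440716; 309399856285778485315440716 < 309485009821345068724781056? YES
  n = 2024: C(2024, 10) = 310936101848269937576192656; 310936101848269937576192656 < 309485009821345068724781056? NO
The largest n with C(n, 10) < 309485009821345068724781056 is n = 2023 (where E[X] = 77349964071444621328860179/77371252455336267181195264 ≈ 0.9997). Hence R_4(10) > 2023, i.e. R_4(10) ≥ 2024.

Largest n = 2023; hence R_4(10) > 2023.


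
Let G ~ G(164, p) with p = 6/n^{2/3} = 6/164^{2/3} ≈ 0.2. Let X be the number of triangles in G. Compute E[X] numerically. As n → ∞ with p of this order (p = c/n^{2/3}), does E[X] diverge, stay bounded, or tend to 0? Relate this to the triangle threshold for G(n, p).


Number of potential triangles: C(164, 3) = 721764.
Each occurs with probability p³ ≈ (0.2)³ ≈ 8.03093e-03.
By linearity: E[X] = C(164, 3)·p³ ≈ 721764 · 8.03093e-03 ≈ 5796.439.
Since α = 2/3 < 1, p = c/n^{2/3} ≫ 1/n is above the triangle threshold p ~ 1/n. Asymptotically E[X] ~ (c³/6)·n^{3(1−α)} = (6³/6)·n^{1} → ∞; triangles are abundant w.h.p.

E[X] ≈ 5796.439; in regime p = Θ(1/n^{2/3}) E[X] diverges (above the triangle threshold p ~ 1/n).


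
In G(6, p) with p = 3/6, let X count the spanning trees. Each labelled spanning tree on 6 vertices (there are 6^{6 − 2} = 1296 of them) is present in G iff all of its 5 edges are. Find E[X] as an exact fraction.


K_6 has 6^{6 − 2} = 1296 labelled spanning trees.
For each such spanning tree H, let X_H = 1 if all 5 edges of H are present in G. Then P[X_H = 1] = p^{5} = (1/2)^{5} = 1/32.
By linearity: E[X] = Σ_H E[X_H] = 1296 · p^{5} = 1296 · 1/32 = 81/2.
Numerically: E[X] ≈ 40.5.

E[X] = 1296 · (1/2)^{5} = 81/2 ≈ 40.5.


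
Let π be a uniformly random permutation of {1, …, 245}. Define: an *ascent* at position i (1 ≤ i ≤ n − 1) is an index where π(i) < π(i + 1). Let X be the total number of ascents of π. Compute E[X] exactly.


Write X = Σ X_I over i = 1, …, 244, with X_I the indicator of one ascent.
There are 244 indicators.
For each fixed i, the pair (π(i), π(i+1)) is a uniformly random ordered pair of distinct values from {1, …, 245}; by symmetry P[π(i) < π(i+1)] = 1/2.
By linearity: E[X] = 244 · (1/2) = (245 − 1) · (1/2) = 122 ≈ 122.00000.

E[X] = 122 = 122.00000.


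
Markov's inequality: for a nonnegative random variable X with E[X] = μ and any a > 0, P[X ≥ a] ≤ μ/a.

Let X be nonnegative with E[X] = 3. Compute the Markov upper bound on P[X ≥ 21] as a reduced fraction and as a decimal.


μ = E[X] = 3, a = 21.
Markov: P[X ≥ 21] ≤ μ/a = (3)/21 = 1/7.
Numerically: ≈ 0.143.
(Since a = 21 > μ = 3.000, the bound 1/7 is < 1 and informative.)

P[X ≥ 21] ≤ 1/7 ≈ 0.143.


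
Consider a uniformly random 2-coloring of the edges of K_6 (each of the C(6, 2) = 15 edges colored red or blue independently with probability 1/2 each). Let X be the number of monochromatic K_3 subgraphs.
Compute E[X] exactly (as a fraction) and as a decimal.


Let X = Σ_S X_S over the C(6, 3) = 20 subsets S of size 3, where X_S = 1 if the K_3 on S is monochromatic.
For a fixed S, the K_3 on S has C(3, 2) = 3 edges. P[all 3 edges red] = (1/2)^3, and likewise for blue, so P[monochromatic] = 2·(1/2)^3 = 2^{1 − 3} = 1/4.
By linearity of expectation: E[X] = C(6, 3) · 2^{1 − 3} = 20 · 1/4 = 5.
Numerically: E[X] ≈ 5.000000.

E[X] = C(6,3)·2^(1−C(3,2)) = 5 ≈ 5.000000.


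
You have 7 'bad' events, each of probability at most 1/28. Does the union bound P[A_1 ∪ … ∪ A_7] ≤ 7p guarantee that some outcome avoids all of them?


Union bound: P[∪_{i=1}^{7} A_i] ≤ Σ_i P[A_i] ≤ 7·p = 7·(1/28) = 1/4.
Numerically: 1/4 ≈ 0.250.
Is 1/4 < 1? YES.
Since P[∪ A_i] ≤ 1/4 < 1, the complement has P[∩ A_i^c] ≥ 1 − 1/4 = 3/4 > 0, so some outcome avoids every A_i.

7·p = 1/4 ≈ 0.250; existence CERTIFIED by the union bound.


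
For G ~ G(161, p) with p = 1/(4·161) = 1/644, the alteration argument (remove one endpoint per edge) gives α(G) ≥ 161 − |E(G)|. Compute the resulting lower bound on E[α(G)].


E[|E(G)|] = C(161, 2)·p = 12880 · (1/644) = 20.
E[α(G)] ≥ n − E[|E(G)|] = 161 − 20 = 141.
Numerically: ≈ 141.000000.
(This is only a lower bound; the true E[α(G)] may be larger.)

E[α(G)] ≥ 141 ≈ 141.000000.


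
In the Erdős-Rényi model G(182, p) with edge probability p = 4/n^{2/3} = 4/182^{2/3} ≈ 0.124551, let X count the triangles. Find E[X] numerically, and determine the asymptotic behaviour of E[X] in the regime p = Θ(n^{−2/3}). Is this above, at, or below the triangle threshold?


Number of potential triangles: C(182, 3) = 988260.
Each occurs with probability p³ ≈ (0.124551)³ ≈ 1.93213380e-03.
By linearity: E[X] = C(182, 3)·p³ ≈ 988260 · 1.93213380e-03 ≈ 1909.450549.
Since α = 2/3 < 1, p = c/n^{2/3} ≫ 1/n is above the triangle threshold p ~ 1/n. Asymptotically E[X] ~ (c³/6)·n^{3(1−α)} = (4³/6)·n^{1} → ∞; triangles are abundant w.h.p.

E[X] ≈ 1909.450549; in regime p = Θ(1/n^{2/3}) E[X] diverges (above the triangle threshold p ~ 1/n).


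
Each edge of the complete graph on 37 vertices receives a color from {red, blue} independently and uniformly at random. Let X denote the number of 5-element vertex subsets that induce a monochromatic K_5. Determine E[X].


Let X = Σ_S X_S over the C(37, 5) = 435897 subsets S of size 5, where X_S = 1 if the K_5 on S is monochromatic.
For a fixed S, the K_5 on S has C(5, 2) = 10 edges. P[all 10 edges red] = (1/2)^10, and likewise for blue, so P[monochromatic] = 2·(1/2)^10 = 2^{1 − 10} = 1/512.
Summing: E[X] = C(37, 5) · 2^{1 − 10} = 435897 · 1/512 = 435897/512.
Numerically: E[X] ≈ 851.361.

E[X] = C(37,5)·2^(1−C(5,2)) = 435897/512 ≈ 851.361.


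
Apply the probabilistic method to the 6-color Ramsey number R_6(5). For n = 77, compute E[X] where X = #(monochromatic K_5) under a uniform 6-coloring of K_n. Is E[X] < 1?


E[X] = C(77, 5) · 6^{1 − 10} = 19757815 · 6^{−9} = 19757815/10077696.
As a reduced fraction: E[X] = 19757815/10077696 ≈ 1.960549.
Is E[X] < 1? NO.
Since E[X] ≥ 1, the first-moment bound is inconclusive at n = 77; it does NOT by itself certify R_6(5) > 77.

E[X] = 19757815/10077696 ≈ 1.960549; E[X] ≥ 1; first-moment method inconclusive here.


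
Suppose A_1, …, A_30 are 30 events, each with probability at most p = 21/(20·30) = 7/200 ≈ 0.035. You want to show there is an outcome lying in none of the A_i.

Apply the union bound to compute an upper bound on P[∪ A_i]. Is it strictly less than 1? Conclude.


Union bound: P[∪_{i=1}^{30} A_i] ≤ Σ_i P[A_i] ≤ 30·p = 30·(7/200) = 21/20.
Numerically: 21/20 ≈ 1.050.
Is 21/20 < 1? NO.
Since the bound 21/20 is ≥ 1, the union bound is uninformative here; it does NOT by itself certify existence.

30·p = 21/20 ≈ 1.050; existence NOT certified by the union bound.


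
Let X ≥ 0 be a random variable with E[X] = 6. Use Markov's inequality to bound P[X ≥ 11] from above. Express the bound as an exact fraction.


μ = E[X] = 6, a = 11.
Markov: P[X ≥ 11] ≤ μ/a = (6)/11 = 6/11.
Numerically: ≈ 0.54545.
(Since a = 11 > μ = 6.00000, the bound 6/11 is < 1 and informative.)

P[X ≥ 11] ≤ 6/11 ≈ 0.54545.


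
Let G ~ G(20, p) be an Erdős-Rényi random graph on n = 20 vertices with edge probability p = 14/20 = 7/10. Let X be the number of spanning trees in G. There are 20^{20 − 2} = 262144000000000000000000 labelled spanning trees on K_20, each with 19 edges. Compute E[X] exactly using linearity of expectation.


K_20 has 20^{20 − 2} = 262144000000000000000000 labelled spanning trees.
For each such spanning tree H, let X_H = 1 if all 19 edges of H are present in G. Then P[X_H = 1] = p^{19} = (7/10)^{19} = 11398895185373143/10000000000000000000.
Summing the indicators: E[X] = Σ_H E[X_H] = 262144000000000000000000 · p^{19} = 262144000000000000000000 · 11398895185373143/10000000000000000000 = 1494075989737228599296/5.
Numerically: E[X] ≈ 2.9882e+20.

E[X] = 262144000000000000000000 · (7/10)^{19} = 1494075989737228599296/5 ≈ 2.9882e+20.


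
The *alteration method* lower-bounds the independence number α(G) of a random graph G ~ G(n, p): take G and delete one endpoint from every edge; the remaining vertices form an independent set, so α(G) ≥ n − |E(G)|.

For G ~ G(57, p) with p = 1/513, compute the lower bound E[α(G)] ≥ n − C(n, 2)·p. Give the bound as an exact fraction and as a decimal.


E[|E(G)|] = C(57, 2)·p = 1596 · (1/513) = 28/9.
E[α(G)] ≥ n − E[|E(G)|] = 57 − 28/9 = 485/9.
Numerically: ≈ 53.88889.
(This is only a lower bound; the true E[α(G)] may be larger.)

E[α(G)] ≥ 485/9 ≈ 53.88889.


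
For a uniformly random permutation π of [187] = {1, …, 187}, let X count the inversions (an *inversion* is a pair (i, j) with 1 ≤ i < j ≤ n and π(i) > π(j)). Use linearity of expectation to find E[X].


Write X = Σ X_I over the C(187, 2) = 17391 pairs i < j, with X_I the indicator of one inversion.
There are 17391 indicators.
For each fixed pair i < j, the values π(i) and π(j) are two distinct elements of {1, …, 187} in uniformly random order; by symmetry P[π(i) > π(j)] = 1/2.
By linearity: E[X] = 17391 · (1/2) = C(187, 2) · (1/2) = 17391/2 = 17391/2 ≈ 8695.5000.

E[X] = 17391/2 = 8695.5000.


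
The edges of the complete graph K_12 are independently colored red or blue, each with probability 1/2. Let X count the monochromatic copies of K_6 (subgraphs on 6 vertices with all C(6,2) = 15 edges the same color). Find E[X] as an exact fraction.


Let X = Σ_S X_S over the C(12, 6) = 924 subsets S of size 6, where X_S = 1 if the K_6 on S is monochromatic.
For a fixed S, the K_6 on S has C(6, 2) = 15 edges. P[all 15 edges red] = (1/2)^15, and likewise for blue, so P[monochromatic] = 2·(1/2)^15 = 2^{1 − 15} = 1/16384.
By linearity: E[X] = C(12, 6) · 2^{1 − 15} = 924 · 1/16384 = 231/4096.
Numerically: E[X] ≈ 0.05640.

E[X] = C(12,6)·2^(1−C(6,2)) = 231/4096 ≈ 0.05640.


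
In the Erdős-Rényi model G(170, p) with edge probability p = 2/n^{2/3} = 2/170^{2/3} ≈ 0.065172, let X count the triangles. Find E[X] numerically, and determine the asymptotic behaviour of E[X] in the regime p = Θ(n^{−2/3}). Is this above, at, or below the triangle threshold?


Number of potential triangles: C(170, 3) = 804440.
Each occurs with probability p³ ≈ (0.065172)³ ≈ 2.7681661e-04.
By linearity: E[X] = C(170, 3)·p³ ≈ 804440 · 2.7681661e-04 ≈ 222.68235.
Since α = 2/3 < 1, p = c/n^{2/3} ≫ 1/n is above the triangle threshold p ~ 1/n. Asymptotically E[X] ~ (c³/6)·n^{3(1−α)} = (2³/6)·n^{1} → ∞; triangles are abundant w.h.p.

E[X] ≈ 222.68235; in regime p = Θ(1/n^{2/3}) E[X] diverges (above the triangle threshold p ~ 1/n).


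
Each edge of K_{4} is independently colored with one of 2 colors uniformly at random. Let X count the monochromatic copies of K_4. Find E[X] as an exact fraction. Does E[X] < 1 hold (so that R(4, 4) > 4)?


E[X] = C(4, 4) · 2^{1 − 6} = 1 · 2^{−5} = 1/32.
As a reduced fraction: E[X] = 1/32 ≈ 0.0312500.
Is E[X] < 1? YES.
Since E[X] < 1, there exists a 2-coloring of K_{4} with no monochromatic K_4; hence R(4, 4) > 4.

E[X] = 1/32 ≈ 0.0312500; E[X] < 1, so R(4, 4) > 4.


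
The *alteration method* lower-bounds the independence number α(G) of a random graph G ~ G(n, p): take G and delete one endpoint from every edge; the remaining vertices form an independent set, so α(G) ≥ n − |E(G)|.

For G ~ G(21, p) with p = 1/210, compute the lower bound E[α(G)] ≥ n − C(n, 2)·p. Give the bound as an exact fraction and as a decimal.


E[|E(G)|] = C(21, 2)·p = 210 · (1/210) = 1.
E[α(G)] ≥ n − E[|E(G)|] = 21 − 1 = 20.
Numerically: ≈ 20.00000.
(This is only a lower bound; the true E[α(G)] may be larger.)

E[α(G)] ≥ 20 ≈ 20.00000.


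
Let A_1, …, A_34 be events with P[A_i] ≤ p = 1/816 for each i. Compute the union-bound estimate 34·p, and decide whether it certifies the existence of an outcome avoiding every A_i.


Union bound: P[∪_{i=1}^{34} A_i] ≤ Σ_i P[A_i] ≤ 34·p = 34·(1/816) = 1/24.
Numerically: 1/24 ≈ 0.04167.
Is 1/24 < 1? YES.
Since P[∪ A_i] ≤ 1/24 < 1, the complement has P[∩ A_i^c] ≥ 1 − 1/24 = 23/24 > 0, so some outcome avoids every A_i.

34·p = 1/24 ≈ 0.04167; existence CERTIFIED by the union bound.


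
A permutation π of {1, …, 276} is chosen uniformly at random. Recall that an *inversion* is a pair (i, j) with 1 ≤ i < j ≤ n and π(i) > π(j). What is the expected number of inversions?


Write X = Σ X_I over the C(276, 2) = 37950 pairs i < j, with X_I the indicator of one inversion.
There are 37950 indicators.
For each fixed pair i < j, the values π(i) and π(j) are two distinct elements of {1, …, 276} in uniformly random order; by symmetry P[π(i) > π(j)] = 1/2.
By linearity: E[X] = 37950 · (1/2) = C(276, 2) · (1/2) = 37950/2 = 18975 ≈ 18975.000000.

E[X] = 18975 = 18975.000000.


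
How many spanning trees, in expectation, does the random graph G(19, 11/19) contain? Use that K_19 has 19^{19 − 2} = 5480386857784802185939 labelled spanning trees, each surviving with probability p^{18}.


K_19 has 19^{19 − 2} = 5480386857784802185939 labelled spanning trees.
For each such spanning tree H, let X_H = 1 if all 18 edges of H are present in G. Then P[X_H = 1] = p^{18} = (11/19)^{18} = 5559917313492231481/104127350297911241532841.
Summing the indicators: E[X] = Σ_H E[X_H] = 5480386857784802185939 · p^{18} = 5480386857784802185939 · 5559917313492231481/104127350297911241532841 = 5559917313492231481/19.
Numerically: E[X] ≈ 2.93e+17.

E[X] = 5480386857784802185939 · (11/19)^{18} = 5559917313492231481/19 ≈ 2.93e+17.


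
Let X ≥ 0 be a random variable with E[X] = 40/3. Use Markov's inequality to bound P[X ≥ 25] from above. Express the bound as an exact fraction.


μ = E[X] = 40/3, a = 25.
Markov: P[X ≥ 25] ≤ μ/a = (40/3)/25 = 8/15.
Numerically: ≈ 0.533333.
(Since a = 25 > μ = 13.333333, the bound 8/15 is < 1 and informative.)

P[X ≥ 25] ≤ 8/15 ≈ 0.533333.


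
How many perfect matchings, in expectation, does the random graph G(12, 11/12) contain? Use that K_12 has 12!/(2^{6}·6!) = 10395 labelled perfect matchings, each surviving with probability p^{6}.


K_12 has 12!/(2^{6}·6!) = 10395 labelled perfect matchings.
For each such perfect matching H, let X_H = 1 if all 6 edges of H are present in G. Then P[X_H = 1] = p^{6} = (11/12)^{6} = 1771561/2985984.
By linearity: E[X] = Σ_H E[X_H] = 10395 · p^{6} = 10395 · 1771561/2985984 = 682050985/110592.
Numerically: E[X] ≈ 6167.

E[X] = 10395 · (11/12)^{6} = 682050985/110592 ≈ 6167.


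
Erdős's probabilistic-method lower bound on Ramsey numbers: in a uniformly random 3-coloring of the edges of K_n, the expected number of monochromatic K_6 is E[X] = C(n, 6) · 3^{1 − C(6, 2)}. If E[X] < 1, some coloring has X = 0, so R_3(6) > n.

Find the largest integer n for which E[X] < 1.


We need C(n, 6) · 3^{1 − 15} < 1, i.e. C(n, 6) < 3^{15 − 1} = 4782969.
Check values of n near the boundary:
  n = 35: C(35, 6) = 1623160; 1623160 < 4782969? YES
  n = 36: C(36, 6) = 1947792; 1947792 < 4782969? YES
  n = 37: C(37, 6) = 2324784; 2324784 < 4782969? YES
  n = 38: C(38, 6) = 2760681; 2760681 < 4782969? YES
  n = 39: C(39, 6) = 3262623; 3262623 < 4782969? YES
  n = 40: C(40, 6) = 3838380; 3838380 < 4782969? YES
  n = 41: C(41, 6) = 4496388; 4496388 < 4782969? YES
  n = 42: C(42, 6) = 5245786; 5245786 < 4782969? NO
  n = 43: C(43, 6) = 6096454; 6096454 < 4782969? NO
  n = 44: C(44, 6) = 7059052; 7059052 < 4782969? NO
The largest n with C(n, 6) < 4782969 is n = 41 (where E[X] = 1498796/1594323 ≈ 0.940). Hence R_3(6) > 41, i.e. R_3(6) ≥ 42.

Largest n = 41; hence R_3(6) > 41.


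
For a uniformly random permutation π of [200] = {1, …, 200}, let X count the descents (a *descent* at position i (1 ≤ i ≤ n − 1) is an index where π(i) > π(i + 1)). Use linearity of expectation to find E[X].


Write X = Σ X_I over i = 1, …, 199, with X_I the indicator of one descent.
There are 199 indicators.
For each fixed i, the pair (π(i), π(i+1)) is a uniformly random ordered pair of distinct values from {1, …, 200}; by symmetry P[π(i) > π(i+1)] = 1/2.
By linearity: E[X] = 199 · (1/2) = (200 − 1) · (1/2) = 199/2 ≈ 99.50000.

E[X] = 199/2 = 99.50000.


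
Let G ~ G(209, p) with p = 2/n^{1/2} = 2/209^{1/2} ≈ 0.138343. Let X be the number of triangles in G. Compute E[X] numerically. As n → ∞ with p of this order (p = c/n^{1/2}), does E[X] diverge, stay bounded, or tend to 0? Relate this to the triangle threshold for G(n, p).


Number of potential triangles: C(209, 3) = 1499784.
Each occurs with probability p³ ≈ (0.138343)³ ≈ 2.64771087e-03.
By linearity: E[X] = C(209, 3)·p³ ≈ 1499784 · 2.64771087e-03 ≈ 3970.994394.
Since α = 1/2 < 1, p = c/n^{1/2} ≫ 1/n is above the triangle threshold p ~ 1/n. Asymptotically E[X] ~ (c³/6)·n^{3(1−α)} = (2³/6)·n^{1.5} → ∞; triangles are abundant w.h.p.

E[X] ≈ 3970.994394; in regime p = Θ(1/n^{1/2}) E[X] diverges (above the triangle threshold p ~ 1/n).


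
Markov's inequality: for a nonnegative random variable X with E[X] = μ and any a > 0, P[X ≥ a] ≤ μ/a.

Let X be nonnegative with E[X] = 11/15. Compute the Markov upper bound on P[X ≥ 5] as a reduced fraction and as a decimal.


μ = E[X] = 11/15, a = 5.
Markov: P[X ≥ 5] ≤ μ/a = (11/15)/5 = 11/75.
Numerically: ≈ 0.146667.
(Since a = 5 > μ = 0.733333, the bound 11/75 is < 1 and informative.)

P[X ≥ 5] ≤ 11/75 ≈ 0.146667.


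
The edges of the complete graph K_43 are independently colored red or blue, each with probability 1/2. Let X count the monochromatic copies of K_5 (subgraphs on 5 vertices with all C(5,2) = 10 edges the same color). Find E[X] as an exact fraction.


Let X = Σ_S X_S over the C(43, 5) = 962598 subsets S of size 5, where X_S = 1 if the K_5 on S is monochromatic.
For a fixed S, the K_5 on S has C(5, 2) = 10 edges. P[all 10 edges red] = (1/2)^10, and likewise for blue, so P[monochromatic] = 2·(1/2)^10 = 2^{1 − 10} = 1/512.
By linearity: E[X] = C(43, 5) · 2^{1 − 10} = 962598 · 1/512 = 481299/256.
Numerically: E[X] ≈ 1880.07422.

E[X] = C(43,5)·2^(1−C(5,2)) = 481299/256 ≈ 1880.07422.


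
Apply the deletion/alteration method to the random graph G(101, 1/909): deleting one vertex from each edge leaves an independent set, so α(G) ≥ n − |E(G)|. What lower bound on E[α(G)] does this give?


E[|E(G)|] = C(101, 2)·p = 5050 · (1/909) = 50/9.
E[α(G)] ≥ n − E[|E(G)|] = 101 − 50/9 = 859/9.
Numerically: ≈ 95.44444.
(This is only a lower bound; the true E[α(G)] may be larger.)

E[α(G)] ≥ 859/9 ≈ 95.44444.


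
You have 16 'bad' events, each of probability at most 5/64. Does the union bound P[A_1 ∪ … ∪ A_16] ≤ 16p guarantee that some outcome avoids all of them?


Union bound: P[∪_{i=1}^{16} A_i] ≤ Σ_i P[A_i] ≤ 16·p = 16·(5/64) = 5/4.
Numerically: 5/4 ≈ 1.250.
Is 5/4 < 1? NO.
Since the bound 5/4 is ≥ 1, the union bound is uninformative here; it does NOT by itself certify existence.

16·p = 5/4 ≈ 1.250; existence NOT certified by the union bound.


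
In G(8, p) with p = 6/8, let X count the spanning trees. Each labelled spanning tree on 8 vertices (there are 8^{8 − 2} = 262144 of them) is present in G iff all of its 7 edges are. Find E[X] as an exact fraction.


K_8 has 8^{8 − 2} = 262144 labelled spanning trees.
For each such spanning tree H, let X_H = 1 if all 7 edges of H are present in G. Then P[X_H = 1] = p^{7} = (3/4)^{7} = 2187/16384.
Summing the indicators: E[X] = Σ_H E[X_H] = 262144 · p^{7} = 262144 · 2187/16384 = 34992.
Numerically: E[X] ≈ 3.499e+04.

E[X] = 262144 · (3/4)^{7} = 34992 ≈ 3.499e+04.


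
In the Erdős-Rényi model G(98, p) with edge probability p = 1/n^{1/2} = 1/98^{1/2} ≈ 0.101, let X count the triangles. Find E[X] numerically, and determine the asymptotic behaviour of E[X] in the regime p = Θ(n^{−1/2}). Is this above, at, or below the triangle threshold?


Number of potential triangles: C(98, 3) = 152096.
Each occurs with probability p³ ≈ (0.101)³ ≈ 1.030768e-03.
By linearity: E[X] = C(98, 3)·p³ ≈ 152096 · 1.030768e-03 ≈ 156.7757.
Since α = 1/2 < 1, p = c/n^{1/2} ≫ 1/n is above the triangle threshold p ~ 1/n. Asymptotically E[X] ~ (c³/6)·n^{3(1−α)} = (1³/6)·n^{1.5} → ∞; triangles are abundant w.h.p.

E[X] ≈ 156.7757; in regime p = Θ(1/n^{1/2}) E[X] diverges (above the triangle threshold p ~ 1/n).


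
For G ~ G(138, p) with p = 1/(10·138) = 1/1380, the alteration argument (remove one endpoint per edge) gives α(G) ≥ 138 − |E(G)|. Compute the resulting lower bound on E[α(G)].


E[|E(G)|] = C(138, 2)·p = 9453 · (1/1380) = 137/20.
E[α(G)] ≥ n − E[|E(G)|] = 138 − 137/20 = 2623/20.
Numerically: ≈ 131.1500.
(This is only a lower bound; the true E[α(G)] may be larger.)

E[α(G)] ≥ 2623/20 ≈ 131.1500.


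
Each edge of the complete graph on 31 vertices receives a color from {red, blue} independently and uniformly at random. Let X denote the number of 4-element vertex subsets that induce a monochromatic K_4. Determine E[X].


Let X = Σ_S X_S over the C(31, 4) = 31465 subsets S of size 4, where X_S = 1 if the K_4 on S is monochromatic.
For a fixed S, the K_4 on S has C(4, 2) = 6 edges. P[all 6 edges red] = (1/2)^6, and likewise for blue, so P[monochromatic] = 2·(1/2)^6 = 2^{1 − 6} = 1/32.
By linearity of expectation: E[X] = C(31, 4) · 2^{1 − 6} = 31465 · 1/32 = 31465/32.
Numerically: E[X] ≈ 983.2812.

E[X] = C(31,4)·2^(1−C(4,2)) = 31465/32 ≈ 983.2812.


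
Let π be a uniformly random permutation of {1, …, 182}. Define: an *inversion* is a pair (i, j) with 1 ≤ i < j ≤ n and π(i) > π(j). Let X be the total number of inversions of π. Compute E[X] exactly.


Write X = Σ X_I over the C(182, 2) = 16471 pairs i < j, with X_I the indicator of one inversion.
There are 16471 indicators.
For each fixed pair i < j, the values π(i) and π(j) are two distinct elements of {1, …, 182} in uniformly random order; by symmetry P[π(i) > π(j)] = 1/2.
By linearity: E[X] = 16471 · (1/2) = C(182, 2) · (1/2) = 16471/2 = 16471/2 ≈ 8235.500.

E[X] = 16471/2 = 8235.500.


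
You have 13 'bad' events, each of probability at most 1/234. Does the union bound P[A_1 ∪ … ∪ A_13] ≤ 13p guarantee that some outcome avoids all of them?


Union bound: P[∪_{i=1}^{13} A_i] ≤ Σ_i P[A_i] ≤ 13·p = 13·(1/234) = 1/18.
Numerically: 1/18 ≈ 0.055556.
Is 1/18 < 1? YES.
Since P[∪ A_i] ≤ 1/18 < 1, the complement has P[∩ A_i^c] ≥ 1 − 1/18 = 17/18 > 0, so some outcome avoids every A_i.

13·p = 1/18 ≈ 0.055556; existence CERTIFIED by the union bound.


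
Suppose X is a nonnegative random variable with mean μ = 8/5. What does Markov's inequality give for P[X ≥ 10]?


μ = E[X] = 8/5, a = 10.
Markov: P[X ≥ 10] ≤ μ/a = (8/5)/10 = 4/25.
Numerically: ≈ 0.160000.
(Since a = 10 > μ = 1.600000, the bound 4/25 is < 1 and informative.)

P[X ≥ 10] ≤ 4/25 ≈ 0.160000.


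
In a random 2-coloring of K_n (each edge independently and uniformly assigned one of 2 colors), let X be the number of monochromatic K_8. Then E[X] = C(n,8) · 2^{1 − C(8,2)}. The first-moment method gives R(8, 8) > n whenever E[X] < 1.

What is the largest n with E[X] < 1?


We need C(n, 8) · 2^{1 − 28} < 1, i.e. C(n, 8) < 2^{28 − 1} = 134217728.
Check values of n near the boundary:
  n = 38: C(38, 8) = 48903492; 48903492 < 134217728? YES
  n = 39: C(39, 8) = 61523748; 61523748 < 134217728? YES
  n = 40: C(40, 8) = 76904685; 76904685 < 134217728? YES
  n = 41: C(41, 8) = 95548245; 95548245 < 134217728? YES
  n = 42: C(42, 8) = 118030185; 118030185 < 134217728? YES
  n = 43: C(43, 8) = 145008513; 145008513 < 134217728? NO
  n = 44: C(44, 8) = 177232627; 177232627 < 134217728? NO
The largest n with C(n, 8) < 134217728 is n = 42 (where E[X] = 118030185/134217728 ≈ 0.8793934). Hence R(8, 8) > 42, i.e. R(8, 8) ≥ 43.

Largest n = 42; hence R(8, 8) > 42.


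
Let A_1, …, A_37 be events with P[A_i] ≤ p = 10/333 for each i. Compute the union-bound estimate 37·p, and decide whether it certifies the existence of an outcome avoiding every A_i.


Union bound: P[∪_{i=1}^{37} A_i] ≤ Σ_i P[A_i] ≤ 37·p = 37·(10/333) = 10/9.
Numerically: 10/9 ≈ 1.1111.
Is 10/9 < 1? NO.
Since the bound 10/9 is ≥ 1, the union bound is uninformative here; it does NOT by itself certify existence.

37·p = 10/9 ≈ 1.1111; existence NOT certified by the union bound.


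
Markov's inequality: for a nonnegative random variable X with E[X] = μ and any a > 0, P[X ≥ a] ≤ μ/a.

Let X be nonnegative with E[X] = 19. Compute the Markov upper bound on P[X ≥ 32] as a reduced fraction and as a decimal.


μ = E[X] = 19, a = 32.
Markov: P[X ≥ 32] ≤ μ/a = (19)/32 = 19/32.
Numerically: ≈ 0.5938.
(Since a = 32 > μ = 19.0000, the bound 19/32 is < 1 and informative.)

P[X ≥ 32] ≤ 19/32 ≈ 0.5938.


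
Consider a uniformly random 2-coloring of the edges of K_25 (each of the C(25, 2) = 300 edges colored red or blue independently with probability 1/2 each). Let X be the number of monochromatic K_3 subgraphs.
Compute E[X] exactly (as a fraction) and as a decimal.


Let X = Σ_S X_S over the C(25, 3) = 2300 subsets S of size 3, where X_S = 1 if the K_3 on S is monochromatic.
For a fixed S, the K_3 on S has C(3, 2) = 3 edges. P[all 3 edges red] = (1/2)^3, and likewise for blue, so P[monochromatic] = 2·(1/2)^3 = 2^{1 − 3} = 1/4.
By linearity of expectation: E[X] = C(25, 3) · 2^{1 − 3} = 2300 · 1/4 = 575.
Numerically: E[X] ≈ 575.00000.

E[X] = C(25,3)·2^(1−C(3,2)) = 575 ≈ 575.00000.


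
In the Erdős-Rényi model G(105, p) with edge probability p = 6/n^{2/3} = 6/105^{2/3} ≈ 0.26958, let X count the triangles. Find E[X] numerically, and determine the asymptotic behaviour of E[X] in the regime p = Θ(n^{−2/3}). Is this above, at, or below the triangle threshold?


Number of potential triangles: C(105, 3) = 187460.
Each occurs with probability p³ ≈ (0.26958)³ ≈ 1.9591837e-02.
By linearity: E[X] = C(105, 3)·p³ ≈ 187460 · 1.9591837e-02 ≈ 3672.68571.
Since α = 2/3 < 1, p = c/n^{2/3} ≫ 1/n is above the triangle threshold p ~ 1/n. Asymptotically E[X] ~ (c³/6)·n^{3(1−α)} = (6³/6)·n^{1} → ∞; triangles are abundant w.h.p.

E[X] ≈ 3672.68571; in regime p = Θ(1/n^{2/3}) E[X] diverges (above the triangle threshold p ~ 1/n).


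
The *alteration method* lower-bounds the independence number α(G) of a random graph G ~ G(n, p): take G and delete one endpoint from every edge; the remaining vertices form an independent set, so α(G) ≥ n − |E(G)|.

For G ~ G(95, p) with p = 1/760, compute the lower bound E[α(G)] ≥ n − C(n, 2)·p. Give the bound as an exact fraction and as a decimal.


E[|E(G)|] = C(95, 2)·p = 4465 · (1/760) = 47/8.
E[α(G)] ≥ n − E[|E(G)|] = 95 − 47/8 = 713/8.
Numerically: ≈ 89.1250.
(This is only a lower bound; the true E[α(G)] may be larger.)

E[α(G)] ≥ 713/8 ≈ 89.1250.


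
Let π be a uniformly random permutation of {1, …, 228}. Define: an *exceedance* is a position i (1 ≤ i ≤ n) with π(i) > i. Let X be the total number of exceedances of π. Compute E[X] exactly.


Write X = Σ_{i=1}^{228} X_i, where X_i = 1_{π(i) > i}.
For each fixed i, π(i) is uniform over {1, …, 228} (marginal of a uniform permutation), so P[π(i) > i] = (n − i)/n. Summing: Σ_{i=1}^{228} (n − i)/n = (0 + 1 + … + 227)/228 = 228(228 − 1)/(2·228) = (228 − 1)/2.
Hence E[X] = Σ_{i=1}^{228} (228 − i)/228 = 227/2 ≈ 113.500.

E[X] = 227/2 = 113.500.


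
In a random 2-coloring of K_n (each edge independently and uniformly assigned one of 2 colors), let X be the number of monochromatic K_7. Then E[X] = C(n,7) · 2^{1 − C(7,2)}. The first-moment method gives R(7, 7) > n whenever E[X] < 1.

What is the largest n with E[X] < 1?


We need C(n, 7) · 2^{1 − 21} < 1, i.e. C(n, 7) < 2^{21 − 1} = 1048576.
Check values of n near the boundary:
  n = 26: C(26, 7) = 657800; 657800 < 1048576? YES
  n = 27: C(27, 7) = 888030; 888030 < 1048576? YES
  n = 28: C(28, 7) = 1184040; 1184040 < 1048576? NO
  n = 29: C(29, 7) = 1560780; 1560780 < 1048576? NO
  n = 30: C(30, 7) = 2035800; 2035800 < 1048576? NO
The largest n with C(n, 7) < 1048576 is n = 27 (where E[X] = 444015/524288 ≈ 0.846891). Hence R(7, 7) > 27, i.e. R(7, 7) ≥ 28.

Largest n = 27; hence R(7, 7) > 27.


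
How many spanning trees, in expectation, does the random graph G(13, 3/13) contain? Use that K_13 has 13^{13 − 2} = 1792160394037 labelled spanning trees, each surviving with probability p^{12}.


K_13 has 13^{13 − 2} = 1792160394037 labelled spanning trees.
For each such spanning tree H, let X_H = 1 if all 12 edges of H are present in G. Then P[X_H = 1] = p^{12} = (3/13)^{12} = 531441/23298085122481.
By linearity: E[X] = Σ_H E[X_H] = 1792160394037 · p^{12} = 1792160394037 · 531441/23298085122481 = 531441/13.
Numerically: E[X] ≈ 40880.1.

E[X] = 1792160394037 · (3/13)^{12} = 531441/13 ≈ 40880.1.


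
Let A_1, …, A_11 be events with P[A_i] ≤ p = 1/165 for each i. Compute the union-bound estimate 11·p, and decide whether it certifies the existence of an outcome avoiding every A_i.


Union bound: P[∪_{i=1}^{11} A_i] ≤ Σ_i P[A_i] ≤ 11·p = 11·(1/165) = 1/15.
Numerically: 1/15 ≈ 0.066667.
Is 1/15 < 1? YES.
Since P[∪ A_i] ≤ 1/15 < 1, the complement has P[∩ A_i^c] ≥ 1 − 1/15 = 14/15 > 0, so some outcome avoids every A_i.

11·p = 1/15 ≈ 0.066667; existence CERTIFIED by the union bound.


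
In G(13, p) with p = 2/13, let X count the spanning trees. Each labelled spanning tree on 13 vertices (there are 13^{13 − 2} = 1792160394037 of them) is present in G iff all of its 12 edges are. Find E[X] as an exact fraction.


K_13 has 13^{13 − 2} = 1792160394037 labelled spanning trees.
For each such spanning tree H, let X_H = 1 if all 12 edges of H are present in G. Then P[X_H = 1] = p^{12} = (2/13)^{12} = 4096/23298085122481.
By linearity of expectation: E[X] = Σ_H E[X_H] = 1792160394037 · p^{12} = 1792160394037 · 4096/23298085122481 = 4096/13.
Numerically: E[X] ≈ 315.

E[X] = 1792160394037 · (2/13)^{12} = 4096/13 ≈ 315.


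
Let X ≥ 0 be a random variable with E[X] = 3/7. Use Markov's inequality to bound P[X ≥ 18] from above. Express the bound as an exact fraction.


μ = E[X] = 3/7, a = 18.
Markov: P[X ≥ 18] ≤ μ/a = (3/7)/18 = 1/42.
Numerically: ≈ 0.024.
(Since a = 18 > μ = 0.429, the bound 1/42 is < 1 and informative.)

P[X ≥ 18] ≤ 1/42 ≈ 0.024.


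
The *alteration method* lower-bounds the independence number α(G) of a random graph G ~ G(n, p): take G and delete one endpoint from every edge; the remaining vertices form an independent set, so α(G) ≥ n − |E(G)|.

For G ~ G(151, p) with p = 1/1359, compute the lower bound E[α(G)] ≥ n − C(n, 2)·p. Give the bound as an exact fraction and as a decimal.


E[|E(G)|] = C(151, 2)·p = 11325 · (1/1359) = 25/3.
E[α(G)] ≥ n − E[|E(G)|] = 151 − 25/3 = 428/3.
Numerically: ≈ 142.667.
(This is only a lower bound; the true E[α(G)] may be larger.)

E[α(G)] ≥ 428/3 ≈ 142.667.


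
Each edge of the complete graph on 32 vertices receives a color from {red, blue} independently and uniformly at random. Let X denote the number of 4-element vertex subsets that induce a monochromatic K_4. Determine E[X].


Let X = Σ_S X_S over the C(32, 4) = 35960 subsets S of size 4, where X_S = 1 if the K_4 on S is monochromatic.
For a fixed S, the K_4 on S has C(4, 2) = 6 edges. P[all 6 edges red] = (1/2)^6, and likewise for blue, so P[monochromatic] = 2·(1/2)^6 = 2^{1 − 6} = 1/32.
By linearity of expectation: E[X] = C(32, 4) · 2^{1 − 6} = 35960 · 1/32 = 4495/4.
Numerically: E[X] ≈ 1123.750000.

E[X] = C(32,4)·2^(1−C(4,2)) = 4495/4 ≈ 1123.750000.
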